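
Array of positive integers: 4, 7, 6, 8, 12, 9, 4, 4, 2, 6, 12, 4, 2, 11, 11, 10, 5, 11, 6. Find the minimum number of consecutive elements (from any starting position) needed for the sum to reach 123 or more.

add 4: running sum 4 < 123
add 7: running sum 11 < 123
add 6: running sum 17 < 123
add 8: running sum 25 < 123
add 12: running sum 37 < 123
add 9: running sum 46 < 123
add 4: running sum 50 < 123
add 4: running sum 54 < 123
add 2: running sum 56 < 123
add 6: running sum 62 < 123
add 12: running sum 74 < 123
add 4: running sum 78 < 123
add 2: running sum 80 < 123
add 11: running sum 91 < 123
add 11: running sum 102 < 123
add 10: running sum 112 < 123
add 5: running sum 117 < 123
add 11: shortest ending here [7, 6, 8, 12, 9, 4, 4, 2, 6, 12, 4, 2, 11, 11, 10, 5, 11] sum 124, len 17
add 6: shortest ending here [6, 8, 12, 9, 4, 4, 2, 6, 12, 4, 2, 11, 11, 10, 5, 11, 6] sum 123, len 17
Shortest qualifying length: 17.

17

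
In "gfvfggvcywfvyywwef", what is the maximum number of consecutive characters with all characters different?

6

[g] len 1
[g, f] len 2
[g, f, v] len 3
[v, f] len 2
[v, f, g] len 3
[g] len 1
[g, v] len 2
[g, v, c] len 3
[g, v, c, y] len 4
[g, v, c, y, w] len 5
[g, v, c, y, w, f] len 6
[c, y, w, f, v] len 5
[w, f, v, y] len 4
[y] len 1
[y, w] len 2
[w] len 1
[w, e] len 2
[w, e, f] len 3
Longest all-distinct length: 6.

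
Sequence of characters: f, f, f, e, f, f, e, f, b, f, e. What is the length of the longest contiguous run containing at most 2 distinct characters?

[f] 1 distinct, len 1
[f, f] 1 distinct, len 2
[f, f, f] 1 distinct, len 3
[f, f, f, e] 2 distinct, len 4
[f, f, f, e, f] 2 distinct, len 5
[f, f, f, e, f, f] 2 distinct, len 6
[f, f, f, e, f, f, e] 2 distinct, len 7
[f, f, f, e, f, f, e, f] 2 distinct, len 8
[f, b] 2 distinct, len 2
[f, b, f] 2 distinct, len 3
[f, e] 2 distinct, len 2
Longest length with ≤2 distinct: 8.

8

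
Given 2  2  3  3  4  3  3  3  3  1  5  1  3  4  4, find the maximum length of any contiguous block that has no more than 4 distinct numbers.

13

add 2: window [2] (1 distinct), len 1
add 2: window [2, 2] (1 distinct), len 2
add 3: window [2, 2, 3] (2 distinct), len 3
add 3: window [2, 2, 3, 3] (2 distinct), len 4
add 4: window [2, 2, 3, 3, 4] (3 distinct), len 5
add 3: window [2, 2, 3, 3, 4, 3] (3 distinct), len 6
add 3: window [2, 2, 3, 3, 4, 3, 3] (3 distinct), len 7
add 3: window [2, 2, 3, 3, 4, 3, 3, 3] (3 distinct), len 8
add 3: window [2, 2, 3, 3, 4, 3, 3, 3, 3] (3 distinct), len 9
add 1: window [2, 2, 3, 3, 4, 3, 3, 3, 3, 1] (4 distinct), len 10
add 5: window [3, 3, 4, 3, 3, 3, 3, 1, 5] (4 distinct), len 9
add 1: window [3, 3, 4, 3, 3, 3, 3, 1, 5, 1] (4 distinct), len 10
add 3: window [3, 3, 4, 3, 3, 3, 3, 1, 5, 1, 3] (4 distinct), len 11
add 4: window [3, 3, 4, 3, 3, 3, 3, 1, 5, 1, 3, 4] (4 distinct), len 12
add 4: window [3, 3, 4, 3, 3, 3, 3, 1, 5, 1, 3, 4, 4] (4 distinct), len 13
Longest length with ≤4 distinct: 13.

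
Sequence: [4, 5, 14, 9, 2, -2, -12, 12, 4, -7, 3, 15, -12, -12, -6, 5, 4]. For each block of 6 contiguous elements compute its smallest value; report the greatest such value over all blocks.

[4, 5, 14, 9, 2, -2] → min -2
[5, 14, 9, 2, -2, -12] → min -12
[14, 9, 2, -2, -12, 12] → min -12
[9, 2, -2, -12, 12, 4] → min -12
[2, -2, -12, 12, 4, -7] → min -12
[-2, -12, 12, 4, -7, 3] → min -12
[-12, 12, 4, -7, 3, 15] → min -12
[12, 4, -7, 3, 15, -12] → min -12
[4, -7, 3, 15, -12, -12] → min -12
[-7, 3, 15, -12, -12, -6] → min -12
[3, 15, -12, -12, -6, 5] → min -12
[15, -12, -12, -6, 5, 4] → min -12
Greatest of these is -2.

-2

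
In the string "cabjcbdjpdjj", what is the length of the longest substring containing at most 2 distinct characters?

[c] 1 distinct, len 1
[c, a] 2 distinct, len 2
[a, b] 2 distinct, len 2
[b, j] 2 distinct, len 2
[j, c] 2 distinct, len 2
[c, b] 2 distinct, len 2
[b, d] 2 distinct, len 2
[d, j] 2 distinct, len 2
[j, p] 2 distinct, len 2
[p, d] 2 distinct, len 2
[d, j] 2 distinct, len 2
[d, j, j] 2 distinct, len 3
Longest length with ≤2 distinct: 3.

3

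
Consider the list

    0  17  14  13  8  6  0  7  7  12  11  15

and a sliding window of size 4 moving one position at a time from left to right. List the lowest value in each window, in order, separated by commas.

(0, 17, 14, 13) → min 0
(17, 14, 13, 8) → min 8
(14, 13, 8, 6) → min 6
(13, 8, 6, 0) → min 0
(8, 6, 0, 7) → min 0
(6, 0, 7, 7) → min 0
(0, 7, 7, 12) → min 0
(7, 7, 12, 11) → min 7
(7, 12, 11, 15) → min 7

0, 8, 6, 0, 0, 0, 0, 7, 7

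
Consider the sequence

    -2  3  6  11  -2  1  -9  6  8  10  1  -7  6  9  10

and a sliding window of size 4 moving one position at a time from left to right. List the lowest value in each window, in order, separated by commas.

-2, -2, -2, -9, -9, -9, -9, 1, -7, -7, -7, -7

Sliding a size-4 window across the 15 values:
[-2, 3, 6, 11] → min -2
[3, 6, 11, -2] → min -2
[6, 11, -2, 1] → min -2
[11, -2, 1, -9] → min -9
[-2, 1, -9, 6] → min -9
[1, -9, 6, 8] → min -9
[-9, 6, 8, 10] → min -9
[6, 8, 10, 1] → min 1
[8, 10, 1, -7] → min -7
[10, 1, -7, 6] → min -7
[1, -7, 6, 9] → min -7
[-7, 6, 9, 10] → min -7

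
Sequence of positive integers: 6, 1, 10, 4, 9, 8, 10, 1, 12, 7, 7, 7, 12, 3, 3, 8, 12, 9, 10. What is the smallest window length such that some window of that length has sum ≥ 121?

add 6: running sum 6 < 121
add 1: running sum 7 < 121
add 10: running sum 17 < 121
add 4: running sum 21 < 121
add 9: running sum 30 < 121
add 8: running sum 38 < 121
add 10: running sum 48 < 121
add 1: running sum 49 < 121
add 12: running sum 61 < 121
add 7: running sum 68 < 121
add 7: running sum 75 < 121
add 7: running sum 82 < 121
add 12: running sum 94 < 121
add 3: running sum 97 < 121
add 3: running sum 100 < 121
add 8: running sum 108 < 121
add 12: running sum 120 < 121
end 17: [10, 4, 9, 8, 10, 1, 12, 7, 7, 7, 12, 3, 3, 8, 12, 9] sum 122, len 16
end 18: [4, 9, 8, 10, 1, 12, 7, 7, 7, 12, 3, 3, 8, 12, 9, 10] sum 122, len 16
Shortest qualifying length: 16.

16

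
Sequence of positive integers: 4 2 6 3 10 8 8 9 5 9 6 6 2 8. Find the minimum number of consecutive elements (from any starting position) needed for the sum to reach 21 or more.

3

add 4: running sum 4 < 21
add 2: running sum 6 < 21
add 6: running sum 12 < 21
add 3: running sum 15 < 21
end 4: [2, 6, 3, 10] sum 21, len 4
end 5: [3, 10, 8] sum 21, len 3
end 6: [10, 8, 8] sum 26, len 3
end 7: [8, 8, 9] sum 25, len 3
end 8: [8, 9, 5] sum 22, len 3
end 9: [9, 5, 9] sum 23, len 3
end 10: [9, 5, 9, 6] sum 29, len 4
end 11: [9, 6, 6] sum 21, len 3
end 12: [9, 6, 6, 2] sum 23, len 4
end 13: [6, 6, 2, 8] sum 22, len 4
Shortest qualifying length: 3.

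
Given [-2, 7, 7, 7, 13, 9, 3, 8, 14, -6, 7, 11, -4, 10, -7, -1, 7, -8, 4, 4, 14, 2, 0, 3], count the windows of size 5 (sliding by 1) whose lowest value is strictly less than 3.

16

[-2, 7, 7, 7, 13] → min -2  < 3 ✓
[7, 7, 7, 13, 9] → min 7
[7, 7, 13, 9, 3] → min 3
[7, 13, 9, 3, 8] → min 3
[13, 9, 3, 8, 14] → min 3
[9, 3, 8, 14, -6] → min -6  < 3 ✓
[3, 8, 14, -6, 7] → min -6  < 3 ✓
[8, 14, -6, 7, 11] → min -6  < 3 ✓
[14, -6, 7, 11, -4] → min -6  < 3 ✓
[-6, 7, 11, -4, 10] → min -6  < 3 ✓
[7, 11, -4, 10, -7] → min -7  < 3 ✓
[11, -4, 10, -7, -1] → min -7  < 3 ✓
[-4, 10, -7, -1, 7] → min -7  < 3 ✓
[10, -7, -1, 7, -8] → min -8  < 3 ✓
[-7, -1, 7, -8, 4] → min -8  < 3 ✓
[-1, 7, -8, 4, 4] → min -8  < 3 ✓
[7, -8, 4, 4, 14] → min -8  < 3 ✓
[-8, 4, 4, 14, 2] → min -8  < 3 ✓
[4, 4, 14, 2, 0] → min 0  < 3 ✓
[4, 14, 2, 0, 3] → min 0  < 3 ✓
16 windows satisfy the condition.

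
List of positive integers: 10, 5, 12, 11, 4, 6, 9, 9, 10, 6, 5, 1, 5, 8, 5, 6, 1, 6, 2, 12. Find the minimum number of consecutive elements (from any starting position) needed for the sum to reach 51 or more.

6

add 10: running sum 10 < 51
add 5: running sum 15 < 51
add 12: running sum 27 < 51
add 11: running sum 38 < 51
add 4: running sum 42 < 51
add 6: running sum 48 < 51
end 6: [10, 5, 12, 11, 4, 6, 9] sum 57, len 7
end 7: [12, 11, 4, 6, 9, 9] sum 51, len 6
end 8: [12, 11, 4, 6, 9, 9, 10] sum 61, len 7
end 9: [11, 4, 6, 9, 9, 10, 6] sum 55, len 7
end 10: [11, 4, 6, 9, 9, 10, 6, 5] sum 60, len 8
end 11: [11, 4, 6, 9, 9, 10, 6, 5, 1] sum 61, len 9
end 12: [6, 9, 9, 10, 6, 5, 1, 5] sum 51, len 8
end 13: [9, 9, 10, 6, 5, 1, 5, 8] sum 53, len 8
end 14: [9, 9, 10, 6, 5, 1, 5, 8, 5] sum 58, len 9
end 15: [9, 10, 6, 5, 1, 5, 8, 5, 6] sum 55, len 9
end 16: [9, 10, 6, 5, 1, 5, 8, 5, 6, 1] sum 56, len 10
end 17: [10, 6, 5, 1, 5, 8, 5, 6, 1, 6] sum 53, len 10
end 18: [10, 6, 5, 1, 5, 8, 5, 6, 1, 6, 2] sum 55, len 11
end 19: [5, 1, 5, 8, 5, 6, 1, 6, 2, 12] sum 51, len 10
Shortest qualifying length: 6.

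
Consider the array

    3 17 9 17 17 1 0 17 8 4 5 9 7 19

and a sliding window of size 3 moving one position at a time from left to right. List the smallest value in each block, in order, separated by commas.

3, 9, 9, 1, 0, 0, 0, 4, 4, 4, 5, 7

[3, 17, 9] → min 3
[17, 9, 17] → min 9
[9, 17, 17] → min 9
[17, 17, 1] → min 1
[17, 1, 0] → min 0
[1, 0, 17] → min 0
[0, 17, 8] → min 0
[17, 8, 4] → min 4
[8, 4, 5] → min 4
[4, 5, 9] → min 4
[5, 9, 7] → min 5
[9, 7, 19] → min 7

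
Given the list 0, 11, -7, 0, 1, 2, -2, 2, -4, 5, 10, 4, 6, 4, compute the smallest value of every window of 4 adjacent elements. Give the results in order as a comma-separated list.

-7, -7, -7, -2, -2, -4, -4, -4, -4, 4, 4

Sliding a size-4 window across the 14 values:
0 11 -7 0 → min -7
11 -7 0 1 → min -7
-7 0 1 2 → min -7
0 1 2 -2 → min -2
1 2 -2 2 → min -2
2 -2 2 -4 → min -4
-2 2 -4 5 → min -4
2 -4 5 10 → min -4
-4 5 10 4 → min -4
5 10 4 6 → min 4
10 4 6 4 → min 4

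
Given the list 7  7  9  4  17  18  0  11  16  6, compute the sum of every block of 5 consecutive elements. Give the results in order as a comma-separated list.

[7, 7, 9, 4, 17] → sum 44
[7, 9, 4, 17, 18] → sum 55
[9, 4, 17, 18, 0] → sum 48
[4, 17, 18, 0, 11] → sum 50
[17, 18, 0, 11, 16] → sum 62
[18, 0, 11, 16, 6] → sum 51

44, 55, 48, 50, 62, 51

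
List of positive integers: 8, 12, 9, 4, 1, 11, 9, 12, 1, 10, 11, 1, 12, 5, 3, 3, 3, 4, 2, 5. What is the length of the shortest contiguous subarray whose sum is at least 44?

6

Extend right; whenever the sum reaches 44, record the length and shrink from the left:
add 8: running sum 8 < 44
add 12: running sum 20 < 44
add 9: running sum 29 < 44
add 4: running sum 33 < 44
add 1: running sum 34 < 44
add 11: shortest ending here [8, 12, 9, 4, 1, 11] sum 45, len 6
add 9: shortest ending here [12, 9, 4, 1, 11, 9] sum 46, len 6
add 12: shortest ending here [9, 4, 1, 11, 9, 12] sum 46, len 6
add 1: shortest ending here [9, 4, 1, 11, 9, 12, 1] sum 47, len 7
add 10: shortest ending here [1, 11, 9, 12, 1, 10] sum 44, len 6
add 11: shortest ending here [11, 9, 12, 1, 10, 11] sum 54, len 6
add 1: shortest ending here [9, 12, 1, 10, 11, 1] sum 44, len 6
add 12: shortest ending here [12, 1, 10, 11, 1, 12] sum 47, len 6
add 5: shortest ending here [12, 1, 10, 11, 1, 12, 5] sum 52, len 7
add 3: shortest ending here [12, 1, 10, 11, 1, 12, 5, 3] sum 55, len 8
add 3: shortest ending here [10, 11, 1, 12, 5, 3, 3] sum 45, len 7
add 3: shortest ending here [10, 11, 1, 12, 5, 3, 3, 3] sum 48, len 8
add 4: shortest ending here [10, 11, 1, 12, 5, 3, 3, 3, 4] sum 52, len 9
add 2: shortest ending here [11, 1, 12, 5, 3, 3, 3, 4, 2] sum 44, len 9
add 5: shortest ending here [11, 1, 12, 5, 3, 3, 3, 4, 2, 5] sum 49, len 10
Shortest qualifying length: 6.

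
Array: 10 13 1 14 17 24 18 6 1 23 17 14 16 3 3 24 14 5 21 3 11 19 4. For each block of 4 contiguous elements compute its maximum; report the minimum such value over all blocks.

14

[10, 13, 1, 14] → max 14
[13, 1, 14, 17] → max 17
[1, 14, 17, 24] → max 24
[14, 17, 24, 18] → max 24
[17, 24, 18, 6] → max 24
[24, 18, 6, 1] → max 24
[18, 6, 1, 23] → max 23
[6, 1, 23, 17] → max 23
[1, 23, 17, 14] → max 23
[23, 17, 14, 16] → max 23
[17, 14, 16, 3] → max 17
[14, 16, 3, 3] → max 16
[16, 3, 3, 24] → max 24
[3, 3, 24, 14] → max 24
[3, 24, 14, 5] → max 24
[24, 14, 5, 21] → max 24
[14, 5, 21, 3] → max 21
[5, 21, 3, 11] → max 21
[21, 3, 11, 19] → max 21
[3, 11, 19, 4] → max 19
Minimum of these is 14.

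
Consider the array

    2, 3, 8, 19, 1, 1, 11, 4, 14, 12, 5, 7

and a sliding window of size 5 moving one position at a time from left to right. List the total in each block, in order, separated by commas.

2 3 8 19 1 → sum 33
3 8 19 1 1 → sum 32
8 19 1 1 11 → sum 40
19 1 1 11 4 → sum 36
1 1 11 4 14 → sum 31
1 11 4 14 12 → sum 42
11 4 14 12 5 → sum 46
4 14 12 5 7 → sum 42

33, 32, 40, 36, 31, 42, 46, 42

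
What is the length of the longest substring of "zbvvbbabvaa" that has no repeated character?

3

add z: [z] len 1
add b: [z, b] len 2
add v: [z, b, v] len 3
add v (repeat v, move left end past it): [v] len 1
add b: [v, b] len 2
add b (repeat b, move left end past it): [b] len 1
add a: [b, a] len 2
add b (repeat b, move left end past it): [a, b] len 2
add v: [a, b, v] len 3
add a (repeat a, move left end past it): [b, v, a] len 3
add a (repeat a, move left end past it): [a] len 1
Longest all-distinct length: 3.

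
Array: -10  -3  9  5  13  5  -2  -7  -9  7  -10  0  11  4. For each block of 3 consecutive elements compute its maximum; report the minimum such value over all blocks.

Each size-3 window and its max:
[-10, -3, 9] → max 9
[-3, 9, 5] → max 9
[9, 5, 13] → max 13
[5, 13, 5] → max 13
[13, 5, -2] → max 13
[5, -2, -7] → max 5
[-2, -7, -9] → max -2
[-7, -9, 7] → max 7
[-9, 7, -10] → max 7
[7, -10, 0] → max 7
[-10, 0, 11] → max 11
[0, 11, 4] → max 11
Minimum of these is -2.

-2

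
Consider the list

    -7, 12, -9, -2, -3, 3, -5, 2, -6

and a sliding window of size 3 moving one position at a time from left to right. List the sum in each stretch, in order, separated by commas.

-4, 1, -14, -2, -5, 0, -9

[-7, 12, -9] → sum -4
[12, -9, -2] → sum 1
[-9, -2, -3] → sum -14
[-2, -3, 3] → sum -2
[-3, 3, -5] → sum -5
[3, -5, 2] → sum 0
[-5, 2, -6] → sum -9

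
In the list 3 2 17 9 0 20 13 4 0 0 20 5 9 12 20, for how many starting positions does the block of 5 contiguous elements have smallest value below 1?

10

[3, 2, 17, 9, 0] → min 0  < 1 ✓
[2, 17, 9, 0, 20] → min 0  < 1 ✓
[17, 9, 0, 20, 13] → min 0  < 1 ✓
[9, 0, 20, 13, 4] → min 0  < 1 ✓
[0, 20, 13, 4, 0] → min 0  < 1 ✓
[20, 13, 4, 0, 0] → min 0  < 1 ✓
[13, 4, 0, 0, 20] → min 0  < 1 ✓
[4, 0, 0, 20, 5] → min 0  < 1 ✓
[0, 0, 20, 5, 9] → min 0  < 1 ✓
[0, 20, 5, 9, 12] → min 0  < 1 ✓
[20, 5, 9, 12, 20] → min 5
10 windows satisfy the condition.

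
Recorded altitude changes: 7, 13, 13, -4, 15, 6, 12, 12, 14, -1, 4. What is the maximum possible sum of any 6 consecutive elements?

[7, 13, 13, -4, 15, 6] → sum 50
[13, 13, -4, 15, 6, 12] → sum 55
[13, -4, 15, 6, 12, 12] → sum 54
[-4, 15, 6, 12, 12, 14] → sum 55
[15, 6, 12, 12, 14, -1] → sum 58
[6, 12, 12, 14, -1, 4] → sum 47
Maximum of these is 58.

58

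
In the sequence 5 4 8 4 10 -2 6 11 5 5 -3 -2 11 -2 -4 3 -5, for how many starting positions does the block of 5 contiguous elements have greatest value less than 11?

[5, 4, 8, 4, 10] → max 10  < 11 ✓
[4, 8, 4, 10, -2] → max 10  < 11 ✓
[8, 4, 10, -2, 6] → max 10  < 11 ✓
[4, 10, -2, 6, 11] → max 11
[10, -2, 6, 11, 5] → max 11
[-2, 6, 11, 5, 5] → max 11
[6, 11, 5, 5, -3] → max 11
[11, 5, 5, -3, -2] → max 11
[5, 5, -3, -2, 11] → max 11
[5, -3, -2, 11, -2] → max 11
[-3, -2, 11, -2, -4] → max 11
[-2, 11, -2, -4, 3] → max 11
[11, -2, -4, 3, -5] → max 11
3 windows satisfy the condition.

3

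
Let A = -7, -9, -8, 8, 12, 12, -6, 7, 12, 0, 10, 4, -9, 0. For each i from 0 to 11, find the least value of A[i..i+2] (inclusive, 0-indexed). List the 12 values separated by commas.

-9, -9, -8, 8, -6, -6, -6, 0, 0, 0, -9, -9

(-7, -9, -8) → min -9
(-9, -8, 8) → min -9
(-8, 8, 12) → min -8
(8, 12, 12) → min 8
(12, 12, -6) → min -6
(12, -6, 7) → min -6
(-6, 7, 12) → min -6
(7, 12, 0) → min 0
(12, 0, 10) → min 0
(0, 10, 4) → min 0
(10, 4, -9) → min -9
(4, -9, 0) → min -9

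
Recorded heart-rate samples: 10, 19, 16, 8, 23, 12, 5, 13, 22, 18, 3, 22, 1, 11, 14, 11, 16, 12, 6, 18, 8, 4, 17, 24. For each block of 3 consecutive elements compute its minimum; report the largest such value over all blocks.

10 19 16 → min 10
19 16 8 → min 8
16 8 23 → min 8
8 23 12 → min 8
23 12 5 → min 5
12 5 13 → min 5
5 13 22 → min 5
13 22 18 → min 13
22 18 3 → min 3
18 3 22 → min 3
3 22 1 → min 1
22 1 11 → min 1
1 11 14 → min 1
11 14 11 → min 11
14 11 16 → min 11
11 16 12 → min 11
16 12 6 → min 6
12 6 18 → min 6
6 18 8 → min 6
18 8 4 → min 4
8 4 17 → min 4
4 17 24 → min 4
Largest of these is 13.

13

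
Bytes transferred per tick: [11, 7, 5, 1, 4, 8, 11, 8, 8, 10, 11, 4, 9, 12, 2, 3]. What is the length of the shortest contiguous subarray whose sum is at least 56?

6

Extend right; whenever the sum reaches 56, record the length and shrink from the left:
add 11: running sum 11 < 56
add 7: running sum 18 < 56
add 5: running sum 23 < 56
add 1: running sum 24 < 56
add 4: running sum 28 < 56
add 8: running sum 36 < 56
add 11: running sum 47 < 56
add 8: running sum 55 < 56
end 8: [11, 7, 5, 1, 4, 8, 11, 8, 8] sum 63, len 9
end 9: [7, 5, 1, 4, 8, 11, 8, 8, 10] sum 62, len 9
end 10: [8, 11, 8, 8, 10, 11] sum 56, len 6
end 11: [8, 11, 8, 8, 10, 11, 4] sum 60, len 7
end 12: [11, 8, 8, 10, 11, 4, 9] sum 61, len 7
end 13: [8, 8, 10, 11, 4, 9, 12] sum 62, len 7
end 14: [8, 10, 11, 4, 9, 12, 2] sum 56, len 7
end 15: [8, 10, 11, 4, 9, 12, 2, 3] sum 59, len 8
Shortest qualifying length: 6.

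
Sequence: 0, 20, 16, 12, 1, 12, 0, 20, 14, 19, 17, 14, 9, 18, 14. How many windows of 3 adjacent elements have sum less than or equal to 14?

1

[0, 20, 16] → sum 36
[20, 16, 12] → sum 48
[16, 12, 1] → sum 29
[12, 1, 12] → sum 25
[1, 12, 0] → sum 13  ≤ 14 ✓
[12, 0, 20] → sum 32
[0, 20, 14] → sum 34
[20, 14, 19] → sum 53
[14, 19, 17] → sum 50
[19, 17, 14] → sum 50
[17, 14, 9] → sum 40
[14, 9, 18] → sum 41
[9, 18, 14] → sum 41
1 window satisfy the condition.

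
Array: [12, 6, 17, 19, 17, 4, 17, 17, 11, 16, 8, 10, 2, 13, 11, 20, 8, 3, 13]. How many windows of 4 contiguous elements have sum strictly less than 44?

(12, 6, 17, 19) → sum 54
(6, 17, 19, 17) → sum 59
(17, 19, 17, 4) → sum 57
(19, 17, 4, 17) → sum 57
(17, 4, 17, 17) → sum 55
(4, 17, 17, 11) → sum 49
(17, 17, 11, 16) → sum 61
(17, 11, 16, 8) → sum 52
(11, 16, 8, 10) → sum 45
(16, 8, 10, 2) → sum 36  < 44 ✓
(8, 10, 2, 13) → sum 33  < 44 ✓
(10, 2, 13, 11) → sum 36  < 44 ✓
(2, 13, 11, 20) → sum 46
(13, 11, 20, 8) → sum 52
(11, 20, 8, 3) → sum 42  < 44 ✓
(20, 8, 3, 13) → sum 44
4 windows satisfy the condition.

4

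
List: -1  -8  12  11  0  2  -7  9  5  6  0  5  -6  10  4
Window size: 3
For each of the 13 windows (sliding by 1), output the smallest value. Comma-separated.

Sliding a size-3 window across the 15 values:
(-1, -8, 12) → min -8
(-8, 12, 11) → min -8
(12, 11, 0) → min 0
(11, 0, 2) → min 0
(0, 2, -7) → min -7
(2, -7, 9) → min -7
(-7, 9, 5) → min -7
(9, 5, 6) → min 5
(5, 6, 0) → min 0
(6, 0, 5) → min 0
(0, 5, -6) → min -6
(5, -6, 10) → min -6
(-6, 10, 4) → min -6

-8, -8, 0, 0, -7, -7, -7, 5, 0, 0, -6, -6, -6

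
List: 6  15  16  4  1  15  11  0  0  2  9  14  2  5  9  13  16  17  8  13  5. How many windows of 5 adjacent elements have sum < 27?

6 15 16 4 1 → sum 42
15 16 4 1 15 → sum 51
16 4 1 15 11 → sum 47
4 1 15 11 0 → sum 31
1 15 11 0 0 → sum 27
15 11 0 0 2 → sum 28
11 0 0 2 9 → sum 22  < 27 ✓
0 0 2 9 14 → sum 25  < 27 ✓
0 2 9 14 2 → sum 27
2 9 14 2 5 → sum 32
9 14 2 5 9 → sum 39
14 2 5 9 13 → sum 43
2 5 9 13 16 → sum 45
5 9 13 16 17 → sum 60
9 13 16 17 8 → sum 63
13 16 17 8 13 → sum 67
16 17 8 13 5 → sum 59
2 windows satisfy the condition.

2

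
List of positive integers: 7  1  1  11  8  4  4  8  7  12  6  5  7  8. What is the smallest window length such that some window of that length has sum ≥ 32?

add 7: running sum 7 < 32
add 1: running sum 8 < 32
add 1: running sum 9 < 32
add 11: running sum 20 < 32
add 8: running sum 28 < 32
end 5: [7, 1, 1, 11, 8, 4] sum 32, len 6
end 6: [7, 1, 1, 11, 8, 4, 4] sum 36, len 7
end 7: [11, 8, 4, 4, 8] sum 35, len 5
end 8: [11, 8, 4, 4, 8, 7] sum 42, len 6
end 9: [4, 4, 8, 7, 12] sum 35, len 5
end 10: [8, 7, 12, 6] sum 33, len 4
end 11: [8, 7, 12, 6, 5] sum 38, len 5
end 12: [7, 12, 6, 5, 7] sum 37, len 5
end 13: [12, 6, 5, 7, 8] sum 38, len 5
Shortest qualifying length: 4.

4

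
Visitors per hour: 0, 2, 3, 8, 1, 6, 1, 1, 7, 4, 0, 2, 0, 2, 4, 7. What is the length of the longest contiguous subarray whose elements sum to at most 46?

Extend to the right; shrink from the left whenever the sum exceeds 46:
→ 0: sum 0, len 1
→ 2: sum 2, len 2
→ 3: sum 5, len 3
→ 8: sum 13, len 4
→ 1: sum 14, len 5
→ 6: sum 20, len 6
→ 1: sum 21, len 7
→ 1: sum 22, len 8
→ 7: sum 29, len 9
→ 4: sum 33, len 10
→ 0: sum 33, len 11
→ 2: sum 35, len 12
→ 0: sum 35, len 13
→ 2: sum 37, len 14
→ 4: sum 41, len 15
→ 7 (dropped 0, 2): sum 46, len 14
Longest length seen: 15.

15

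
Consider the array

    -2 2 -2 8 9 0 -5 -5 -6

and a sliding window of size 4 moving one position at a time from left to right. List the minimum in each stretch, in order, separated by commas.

-2, -2, -2, -5, -5, -6

-2 2 -2 8 → min -2
2 -2 8 9 → min -2
-2 8 9 0 → min -2
8 9 0 -5 → min -5
9 0 -5 -5 → min -5
0 -5 -5 -6 → min -6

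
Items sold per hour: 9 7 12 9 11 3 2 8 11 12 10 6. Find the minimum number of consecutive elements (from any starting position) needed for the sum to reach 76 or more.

9

Extend right; whenever the sum reaches 76, record the length and shrink from the left:
add 9: running sum 9 < 76
add 7: running sum 16 < 76
add 12: running sum 28 < 76
add 9: running sum 37 < 76
add 11: running sum 48 < 76
add 3: running sum 51 < 76
add 2: running sum 53 < 76
add 8: running sum 61 < 76
add 11: running sum 72 < 76
end 9: [9, 7, 12, 9, 11, 3, 2, 8, 11, 12] sum 84, len 10
end 10: [12, 9, 11, 3, 2, 8, 11, 12, 10] sum 78, len 9
end 11: [12, 9, 11, 3, 2, 8, 11, 12, 10, 6] sum 84, len 10
Shortest qualifying length: 9.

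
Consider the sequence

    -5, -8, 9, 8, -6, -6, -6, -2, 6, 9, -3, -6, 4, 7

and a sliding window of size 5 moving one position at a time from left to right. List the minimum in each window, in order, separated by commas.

Sliding a size-5 window across the 14 values:
-5 -8 9 8 -6 → min -8
-8 9 8 -6 -6 → min -8
9 8 -6 -6 -6 → min -6
8 -6 -6 -6 -2 → min -6
-6 -6 -6 -2 6 → min -6
-6 -6 -2 6 9 → min -6
-6 -2 6 9 -3 → min -6
-2 6 9 -3 -6 → min -6
6 9 -3 -6 4 → min -6
9 -3 -6 4 7 → min -6

-8, -8, -6, -6, -6, -6, -6, -6, -6, -6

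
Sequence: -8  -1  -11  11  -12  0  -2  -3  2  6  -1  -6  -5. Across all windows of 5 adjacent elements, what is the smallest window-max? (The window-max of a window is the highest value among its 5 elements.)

2

[-8, -1, -11, 11, -12] → max 11
[-1, -11, 11, -12, 0] → max 11
[-11, 11, -12, 0, -2] → max 11
[11, -12, 0, -2, -3] → max 11
[-12, 0, -2, -3, 2] → max 2
[0, -2, -3, 2, 6] → max 6
[-2, -3, 2, 6, -1] → max 6
[-3, 2, 6, -1, -6] → max 6
[2, 6, -1, -6, -5] → max 6
Smallest of these is 2.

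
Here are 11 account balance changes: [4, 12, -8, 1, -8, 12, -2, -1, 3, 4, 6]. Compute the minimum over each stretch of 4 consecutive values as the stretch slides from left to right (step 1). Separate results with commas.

-8, -8, -8, -8, -8, -2, -2, -1

Sliding a size-4 window across the 11 values:
4 12 -8 1 → min -8
12 -8 1 -8 → min -8
-8 1 -8 12 → min -8
1 -8 12 -2 → min -8
-8 12 -2 -1 → min -8
12 -2 -1 3 → min -2
-2 -1 3 4 → min -2
-1 3 4 6 → min -1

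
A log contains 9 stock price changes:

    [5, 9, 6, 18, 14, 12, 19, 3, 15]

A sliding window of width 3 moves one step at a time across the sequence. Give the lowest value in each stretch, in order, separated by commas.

5, 6, 6, 12, 12, 3, 3

[5, 9, 6] → min 5
[9, 6, 18] → min 6
[6, 18, 14] → min 6
[18, 14, 12] → min 12
[14, 12, 19] → min 12
[12, 19, 3] → min 3
[19, 3, 15] → min 3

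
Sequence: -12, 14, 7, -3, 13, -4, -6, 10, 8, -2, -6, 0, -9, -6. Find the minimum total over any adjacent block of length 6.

-15

-12 14 7 -3 13 -4 → sum 15
14 7 -3 13 -4 -6 → sum 21
7 -3 13 -4 -6 10 → sum 17
-3 13 -4 -6 10 8 → sum 18
13 -4 -6 10 8 -2 → sum 19
-4 -6 10 8 -2 -6 → sum 0
-6 10 8 -2 -6 0 → sum 4
10 8 -2 -6 0 -9 → sum 1
8 -2 -6 0 -9 -6 → sum -15
Minimum of these is -15.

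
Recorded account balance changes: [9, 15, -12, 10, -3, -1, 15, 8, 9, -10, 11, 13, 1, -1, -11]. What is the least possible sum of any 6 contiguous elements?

(9, 15, -12, 10, -3, -1) → sum 18
(15, -12, 10, -3, -1, 15) → sum 24
(-12, 10, -3, -1, 15, 8) → sum 17
(10, -3, -1, 15, 8, 9) → sum 38
(-3, -1, 15, 8, 9, -10) → sum 18
(-1, 15, 8, 9, -10, 11) → sum 32
(15, 8, 9, -10, 11, 13) → sum 46
(8, 9, -10, 11, 13, 1) → sum 32
(9, -10, 11, 13, 1, -1) → sum 23
(-10, 11, 13, 1, -1, -11) → sum 3
Least of these is 3.

3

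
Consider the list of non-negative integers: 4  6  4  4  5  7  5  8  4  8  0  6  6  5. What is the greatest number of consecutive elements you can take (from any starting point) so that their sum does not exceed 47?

Extend to the right; shrink from the left whenever the sum exceeds 47:
→ 4: sum 4, len 1
→ 6: sum 10, len 2
→ 4: sum 14, len 3
→ 4: sum 18, len 4
→ 5: sum 23, len 5
→ 7: sum 30, len 6
→ 5: sum 35, len 7
→ 8: sum 43, len 8
→ 4: sum 47, len 9
→ 8 (dropped 4, 6): sum 45, len 8
→ 0: sum 45, len 9
→ 6 (dropped 4): sum 47, len 9
→ 6 (dropped 4, 5): sum 44, len 8
→ 5 (dropped 7): sum 42, len 8
Longest length seen: 9.

9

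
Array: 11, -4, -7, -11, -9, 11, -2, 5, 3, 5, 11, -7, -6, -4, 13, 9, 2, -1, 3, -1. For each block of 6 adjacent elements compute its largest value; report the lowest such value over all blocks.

11

Each size-6 window and its max:
[11, -4, -7, -11, -9, 11] → max 11
[-4, -7, -11, -9, 11, -2] → max 11
[-7, -11, -9, 11, -2, 5] → max 11
[-11, -9, 11, -2, 5, 3] → max 11
[-9, 11, -2, 5, 3, 5] → max 11
[11, -2, 5, 3, 5, 11] → max 11
[-2, 5, 3, 5, 11, -7] → max 11
[5, 3, 5, 11, -7, -6] → max 11
[3, 5, 11, -7, -6, -4] → max 11
[5, 11, -7, -6, -4, 13] → max 13
[11, -7, -6, -4, 13, 9] → max 13
[-7, -6, -4, 13, 9, 2] → max 13
[-6, -4, 13, 9, 2, -1] → max 13
[-4, 13, 9, 2, -1, 3] → max 13
[13, 9, 2, -1, 3, -1] → max 13
Lowest of these is 11.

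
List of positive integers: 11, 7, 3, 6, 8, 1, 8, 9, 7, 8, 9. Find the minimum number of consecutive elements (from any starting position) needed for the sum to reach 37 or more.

5

Extend right; whenever the sum reaches 37, record the length and shrink from the left:
add 11: running sum 11 < 37
add 7: running sum 18 < 37
add 3: running sum 21 < 37
add 6: running sum 27 < 37
add 8: running sum 35 < 37
add 1: running sum 36 < 37
add 8: shortest ending here [11, 7, 3, 6, 8, 1, 8] sum 44, len 7
add 9: shortest ending here [7, 3, 6, 8, 1, 8, 9] sum 42, len 7
add 7: shortest ending here [6, 8, 1, 8, 9, 7] sum 39, len 6
add 8: shortest ending here [8, 1, 8, 9, 7, 8] sum 41, len 6
add 9: shortest ending here [8, 9, 7, 8, 9] sum 41, len 5
Shortest qualifying length: 5.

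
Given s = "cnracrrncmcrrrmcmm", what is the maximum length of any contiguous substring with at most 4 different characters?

[c] 1 distinct, len 1
[c, n] 2 distinct, len 2
[c, n, r] 3 distinct, len 3
[c, n, r, a] 4 distinct, len 4
[c, n, r, a, c] 4 distinct, len 5
[c, n, r, a, c, r] 4 distinct, len 6
[c, n, r, a, c, r, r] 4 distinct, len 7
[c, n, r, a, c, r, r, n] 4 distinct, len 8
[c, n, r, a, c, r, r, n, c] 4 distinct, len 9
[c, r, r, n, c, m] 4 distinct, len 6
[c, r, r, n, c, m, c] 4 distinct, len 7
[c, r, r, n, c, m, c, r] 4 distinct, len 8
[c, r, r, n, c, m, c, r, r] 4 distinct, len 9
[c, r, r, n, c, m, c, r, r, r] 4 distinct, len 10
[c, r, r, n, c, m, c, r, r, r, m] 4 distinct, len 11
[c, r, r, n, c, m, c, r, r, r, m, c] 4 distinct, len 12
[c, r, r, n, c, m, c, r, r, r, m, c, m] 4 distinct, len 13
[c, r, r, n, c, m, c, r, r, r, m, c, m, m] 4 distinct, len 14
Longest length with ≤4 distinct: 14.

14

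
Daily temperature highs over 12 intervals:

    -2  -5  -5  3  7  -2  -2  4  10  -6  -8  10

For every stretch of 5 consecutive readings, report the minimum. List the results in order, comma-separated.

-5, -5, -5, -2, -2, -6, -8, -8

[-2, -5, -5, 3, 7] → min -5
[-5, -5, 3, 7, -2] → min -5
[-5, 3, 7, -2, -2] → min -5
[3, 7, -2, -2, 4] → min -2
[7, -2, -2, 4, 10] → min -2
[-2, -2, 4, 10, -6] → min -6
[-2, 4, 10, -6, -8] → min -8
[4, 10, -6, -8, 10] → min -8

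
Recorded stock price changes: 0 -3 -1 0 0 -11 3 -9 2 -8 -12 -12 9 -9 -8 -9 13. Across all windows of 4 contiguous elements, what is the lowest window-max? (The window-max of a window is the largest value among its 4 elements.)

[0, -3, -1, 0] → max 0
[-3, -1, 0, 0] → max 0
[-1, 0, 0, -11] → max 0
[0, 0, -11, 3] → max 3
[0, -11, 3, -9] → max 3
[-11, 3, -9, 2] → max 3
[3, -9, 2, -8] → max 3
[-9, 2, -8, -12] → max 2
[2, -8, -12, -12] → max 2
[-8, -12, -12, 9] → max 9
[-12, -12, 9, -9] → max 9
[-12, 9, -9, -8] → max 9
[9, -9, -8, -9] → max 9
[-9, -8, -9, 13] → max 13
Lowest of these is 0.

0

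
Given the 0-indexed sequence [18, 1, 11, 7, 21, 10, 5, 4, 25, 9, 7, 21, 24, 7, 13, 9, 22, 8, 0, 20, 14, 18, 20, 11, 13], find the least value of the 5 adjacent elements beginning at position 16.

0

Elements at indices 16..20: 22, 8, 0, 20, 14
min(22, 8, 0, 20, 14) = 0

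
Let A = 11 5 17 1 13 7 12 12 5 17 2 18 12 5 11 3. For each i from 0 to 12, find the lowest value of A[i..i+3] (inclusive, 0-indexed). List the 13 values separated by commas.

1, 1, 1, 1, 7, 5, 5, 2, 2, 2, 2, 5, 3

11 5 17 1 → min 1
5 17 1 13 → min 1
17 1 13 7 → min 1
1 13 7 12 → min 1
13 7 12 12 → min 7
7 12 12 5 → min 5
12 12 5 17 → min 5
12 5 17 2 → min 2
5 17 2 18 → min 2
17 2 18 12 → min 2
2 18 12 5 → min 2
18 12 5 11 → min 5
12 5 11 3 → min 3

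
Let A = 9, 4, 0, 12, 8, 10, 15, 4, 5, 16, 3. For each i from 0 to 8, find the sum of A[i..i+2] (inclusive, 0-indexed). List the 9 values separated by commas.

Sliding a size-3 window across the 11 values:
(9, 4, 0) → sum 13
(4, 0, 12) → sum 16
(0, 12, 8) → sum 20
(12, 8, 10) → sum 30
(8, 10, 15) → sum 33
(10, 15, 4) → sum 29
(15, 4, 5) → sum 24
(4, 5, 16) → sum 25
(5, 16, 3) → sum 24

13, 16, 20, 30, 33, 29, 24, 25, 24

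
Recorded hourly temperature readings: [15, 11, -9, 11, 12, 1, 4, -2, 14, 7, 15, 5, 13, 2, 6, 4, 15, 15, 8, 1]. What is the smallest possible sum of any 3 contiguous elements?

15 11 -9 → sum 17
11 -9 11 → sum 13
-9 11 12 → sum 14
11 12 1 → sum 24
12 1 4 → sum 17
1 4 -2 → sum 3
4 -2 14 → sum 16
-2 14 7 → sum 19
14 7 15 → sum 36
7 15 5 → sum 27
15 5 13 → sum 33
5 13 2 → sum 20
13 2 6 → sum 21
2 6 4 → sum 12
6 4 15 → sum 25
4 15 15 → sum 34
15 15 8 → sum 38
15 8 1 → sum 24
Smallest of these is 3.

3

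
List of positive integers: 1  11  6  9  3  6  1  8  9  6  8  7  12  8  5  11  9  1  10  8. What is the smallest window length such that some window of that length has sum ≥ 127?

18

add 1: running sum 1 < 127
add 11: running sum 12 < 127
add 6: running sum 18 < 127
add 9: running sum 27 < 127
add 3: running sum 30 < 127
add 6: running sum 36 < 127
add 1: running sum 37 < 127
add 8: running sum 45 < 127
add 9: running sum 54 < 127
add 6: running sum 60 < 127
add 8: running sum 68 < 127
add 7: running sum 75 < 127
add 12: running sum 87 < 127
add 8: running sum 95 < 127
add 5: running sum 100 < 127
add 11: running sum 111 < 127
add 9: running sum 120 < 127
add 1: running sum 121 < 127
end 18: [11, 6, 9, 3, 6, 1, 8, 9, 6, 8, 7, 12, 8, 5, 11, 9, 1, 10] sum 130, len 18
end 19: [6, 9, 3, 6, 1, 8, 9, 6, 8, 7, 12, 8, 5, 11, 9, 1, 10, 8] sum 127, len 18
Shortest qualifying length: 18.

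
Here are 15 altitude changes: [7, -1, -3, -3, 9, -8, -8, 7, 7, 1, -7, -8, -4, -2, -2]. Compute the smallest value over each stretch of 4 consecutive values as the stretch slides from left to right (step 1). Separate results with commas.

-3, -3, -8, -8, -8, -8, -8, -7, -8, -8, -8, -8

Sliding a size-4 window across the 15 values:
7 -1 -3 -3 → min -3
-1 -3 -3 9 → min -3
-3 -3 9 -8 → min -8
-3 9 -8 -8 → min -8
9 -8 -8 7 → min -8
-8 -8 7 7 → min -8
-8 7 7 1 → min -8
7 7 1 -7 → min -7
7 1 -7 -8 → min -8
1 -7 -8 -4 → min -8
-7 -8 -4 -2 → min -8
-8 -4 -2 -2 → min -8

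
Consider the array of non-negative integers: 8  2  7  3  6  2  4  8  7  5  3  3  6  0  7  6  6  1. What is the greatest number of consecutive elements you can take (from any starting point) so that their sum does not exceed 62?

→ 8: sum 8, len 1
→ 2: sum 10, len 2
→ 7: sum 17, len 3
→ 3: sum 20, len 4
→ 6: sum 26, len 5
→ 2: sum 28, len 6
→ 4: sum 32, len 7
→ 8: sum 40, len 8
→ 7: sum 47, len 9
→ 5: sum 52, len 10
→ 3: sum 55, len 11
→ 3: sum 58, len 12
→ 6 (dropped 8): sum 56, len 12
→ 0: sum 56, len 13
→ 7 (dropped 2): sum 61, len 13
→ 6 (dropped 7): sum 60, len 13
→ 6 (dropped 3, 6): sum 57, len 12
→ 1: sum 58, len 13
Longest length seen: 13.

13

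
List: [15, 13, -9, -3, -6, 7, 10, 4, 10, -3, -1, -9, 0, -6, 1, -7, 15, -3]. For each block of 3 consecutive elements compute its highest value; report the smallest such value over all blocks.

Each size-3 window and its max:
[15, 13, -9] → max 15
[13, -9, -3] → max 13
[-9, -3, -6] → max -3
[-3, -6, 7] → max 7
[-6, 7, 10] → max 10
[7, 10, 4] → max 10
[10, 4, 10] → max 10
[4, 10, -3] → max 10
[10, -3, -1] → max 10
[-3, -1, -9] → max -1
[-1, -9, 0] → max 0
[-9, 0, -6] → max 0
[0, -6, 1] → max 1
[-6, 1, -7] → max 1
[1, -7, 15] → max 15
[-7, 15, -3] → max 15
Smallest of these is -3.

-3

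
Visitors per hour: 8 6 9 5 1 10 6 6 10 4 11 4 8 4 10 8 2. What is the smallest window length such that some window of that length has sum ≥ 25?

3

add 8: running sum 8 < 25
add 6: running sum 14 < 25
add 9: running sum 23 < 25
end 3: [8, 6, 9, 5] sum 28, len 4
end 4: [8, 6, 9, 5, 1] sum 29, len 5
end 5: [9, 5, 1, 10] sum 25, len 4
end 6: [9, 5, 1, 10, 6] sum 31, len 5
end 7: [5, 1, 10, 6, 6] sum 28, len 5
end 8: [10, 6, 6, 10] sum 32, len 4
end 9: [6, 6, 10, 4] sum 26, len 4
end 10: [10, 4, 11] sum 25, len 3
end 11: [10, 4, 11, 4] sum 29, len 4
end 12: [4, 11, 4, 8] sum 27, len 4
end 13: [11, 4, 8, 4] sum 27, len 4
end 14: [4, 8, 4, 10] sum 26, len 4
end 15: [8, 4, 10, 8] sum 30, len 4
end 16: [8, 4, 10, 8, 2] sum 32, len 5
Shortest qualifying length: 3.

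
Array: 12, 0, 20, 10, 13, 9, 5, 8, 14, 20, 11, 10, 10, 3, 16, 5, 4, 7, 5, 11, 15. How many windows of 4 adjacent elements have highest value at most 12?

3

12 0 20 10 → max 20
0 20 10 13 → max 20
20 10 13 9 → max 20
10 13 9 5 → max 13
13 9 5 8 → max 13
9 5 8 14 → max 14
5 8 14 20 → max 20
8 14 20 11 → max 20
14 20 11 10 → max 20
20 11 10 10 → max 20
11 10 10 3 → max 11  ≤ 12 ✓
10 10 3 16 → max 16
10 3 16 5 → max 16
3 16 5 4 → max 16
16 5 4 7 → max 16
5 4 7 5 → max 7  ≤ 12 ✓
4 7 5 11 → max 11  ≤ 12 ✓
7 5 11 15 → max 15
3 windows satisfy the condition.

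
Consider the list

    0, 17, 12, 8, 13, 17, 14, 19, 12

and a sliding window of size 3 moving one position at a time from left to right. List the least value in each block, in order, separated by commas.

0, 8, 8, 8, 13, 14, 12

[0, 17, 12] → min 0
[17, 12, 8] → min 8
[12, 8, 13] → min 8
[8, 13, 17] → min 8
[13, 17, 14] → min 13
[17, 14, 19] → min 14
[14, 19, 12] → min 12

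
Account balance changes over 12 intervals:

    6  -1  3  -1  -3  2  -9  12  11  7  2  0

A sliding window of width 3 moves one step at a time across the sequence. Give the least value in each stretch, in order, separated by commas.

Sliding a size-3 window across the 12 values:
[6, -1, 3] → min -1
[-1, 3, -1] → min -1
[3, -1, -3] → min -3
[-1, -3, 2] → min -3
[-3, 2, -9] → min -9
[2, -9, 12] → min -9
[-9, 12, 11] → min -9
[12, 11, 7] → min 7
[11, 7, 2] → min 2
[7, 2, 0] → min 0

-1, -1, -3, -3, -9, -9, -9, 7, 2, 0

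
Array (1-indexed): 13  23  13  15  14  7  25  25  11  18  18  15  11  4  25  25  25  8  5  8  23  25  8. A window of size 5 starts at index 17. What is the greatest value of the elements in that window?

25

Elements at indices 17..21: 25, 8, 5, 8, 23
max(25, 8, 5, 8, 23) = 25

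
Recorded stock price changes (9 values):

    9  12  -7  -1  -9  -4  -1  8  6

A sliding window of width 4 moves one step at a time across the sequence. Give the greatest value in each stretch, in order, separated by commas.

12, 12, -1, -1, 8, 8

[9, 12, -7, -1] → max 12
[12, -7, -1, -9] → max 12
[-7, -1, -9, -4] → max -1
[-1, -9, -4, -1] → max -1
[-9, -4, -1, 8] → max 8
[-4, -1, 8, 6] → max 8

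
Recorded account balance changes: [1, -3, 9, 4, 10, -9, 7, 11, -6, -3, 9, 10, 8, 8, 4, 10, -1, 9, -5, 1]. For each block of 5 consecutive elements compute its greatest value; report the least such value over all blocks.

10

Window maxs for each of the 16 positions:
1 -3 9 4 10 → max 10
-3 9 4 10 -9 → max 10
9 4 10 -9 7 → max 10
4 10 -9 7 11 → max 11
10 -9 7 11 -6 → max 11
-9 7 11 -6 -3 → max 11
7 11 -6 -3 9 → max 11
11 -6 -3 9 10 → max 11
-6 -3 9 10 8 → max 10
-3 9 10 8 8 → max 10
9 10 8 8 4 → max 10
10 8 8 4 10 → max 10
8 8 4 10 -1 → max 10
8 4 10 -1 9 → max 10
4 10 -1 9 -5 → max 10
10 -1 9 -5 1 → max 10
Least of these is 10.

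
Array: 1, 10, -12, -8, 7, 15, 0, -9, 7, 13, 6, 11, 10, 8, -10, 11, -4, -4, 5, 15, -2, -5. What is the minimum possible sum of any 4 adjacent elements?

Window sums for each of the 19 positions:
(1, 10, -12, -8) → sum -9
(10, -12, -8, 7) → sum -3
(-12, -8, 7, 15) → sum 2
(-8, 7, 15, 0) → sum 14
(7, 15, 0, -9) → sum 13
(15, 0, -9, 7) → sum 13
(0, -9, 7, 13) → sum 11
(-9, 7, 13, 6) → sum 17
(7, 13, 6, 11) → sum 37
(13, 6, 11, 10) → sum 40
(6, 11, 10, 8) → sum 35
(11, 10, 8, -10) → sum 19
(10, 8, -10, 11) → sum 19
(8, -10, 11, -4) → sum 5
(-10, 11, -4, -4) → sum -7
(11, -4, -4, 5) → sum 8
(-4, -4, 5, 15) → sum 12
(-4, 5, 15, -2) → sum 14
(5, 15, -2, -5) → sum 13
Minimum of these is -9.

-9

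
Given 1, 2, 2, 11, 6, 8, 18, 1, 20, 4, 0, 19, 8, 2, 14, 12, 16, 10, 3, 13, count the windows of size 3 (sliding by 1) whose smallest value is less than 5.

14

1 2 2 → min 1  < 5 ✓
2 2 11 → min 2  < 5 ✓
2 11 6 → min 2  < 5 ✓
11 6 8 → min 6
6 8 18 → min 6
8 18 1 → min 1  < 5 ✓
18 1 20 → min 1  < 5 ✓
1 20 4 → min 1  < 5 ✓
20 4 0 → min 0  < 5 ✓
4 0 19 → min 0  < 5 ✓
0 19 8 → min 0  < 5 ✓
19 8 2 → min 2  < 5 ✓
8 2 14 → min 2  < 5 ✓
2 14 12 → min 2  < 5 ✓
14 12 16 → min 12
12 16 10 → min 10
16 10 3 → min 3  < 5 ✓
10 3 13 → min 3  < 5 ✓
14 windows satisfy the condition.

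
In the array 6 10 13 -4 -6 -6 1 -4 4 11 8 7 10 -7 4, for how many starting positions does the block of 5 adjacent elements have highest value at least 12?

3

(6, 10, 13, -4, -6) → max 13  ≥ 12 ✓
(10, 13, -4, -6, -6) → max 13  ≥ 12 ✓
(13, -4, -6, -6, 1) → max 13  ≥ 12 ✓
(-4, -6, -6, 1, -4) → max 1
(-6, -6, 1, -4, 4) → max 4
(-6, 1, -4, 4, 11) → max 11
(1, -4, 4, 11, 8) → max 11
(-4, 4, 11, 8, 7) → max 11
(4, 11, 8, 7, 10) → max 11
(11, 8, 7, 10, -7) → max 11
(8, 7, 10, -7, 4) → max 10
3 windows satisfy the condition.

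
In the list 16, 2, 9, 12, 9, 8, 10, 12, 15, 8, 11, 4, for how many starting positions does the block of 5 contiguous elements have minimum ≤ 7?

(16, 2, 9, 12, 9) → min 2  ≤ 7 ✓
(2, 9, 12, 9, 8) → min 2  ≤ 7 ✓
(9, 12, 9, 8, 10) → min 8
(12, 9, 8, 10, 12) → min 8
(9, 8, 10, 12, 15) → min 8
(8, 10, 12, 15, 8) → min 8
(10, 12, 15, 8, 11) → min 8
(12, 15, 8, 11, 4) → min 4  ≤ 7 ✓
3 windows satisfy the condition.

3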